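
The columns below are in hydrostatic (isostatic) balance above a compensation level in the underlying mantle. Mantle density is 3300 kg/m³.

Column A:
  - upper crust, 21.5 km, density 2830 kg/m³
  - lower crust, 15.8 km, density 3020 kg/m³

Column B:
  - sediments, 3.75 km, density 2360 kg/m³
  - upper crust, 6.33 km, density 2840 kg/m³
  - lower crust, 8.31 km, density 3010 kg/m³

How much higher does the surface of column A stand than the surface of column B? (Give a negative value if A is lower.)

1.72 km

For any compensation level in the mantle, the mantle terms cancel and isostasy reduces to e = (Σt_A − Σt_B) − (Σ(ρt)_A − Σ(ρt)_B) / ρ_m.
Σt_A = 37.3 km; Σt_B = 18.39 km; Σ(ρt)_A = 108561; Σ(ρt)_B = 51840.3 (in km·kg/m³).
e = (37.3 − 18.39) − (108561 − 51840.3) / 3300 = 1.72 km.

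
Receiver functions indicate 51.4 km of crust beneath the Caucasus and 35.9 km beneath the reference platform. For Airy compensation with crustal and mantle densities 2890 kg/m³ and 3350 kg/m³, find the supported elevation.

2.13 km

Excess crust Δ = 51.4 km − 35.9 km = 15.5 km, split between elevation h and root r with h + r = Δ.
Airy balance ρ_c h = (ρ_m − ρ_c) r gives r = h ρ_c/(ρ_m − ρ_c), so h (1 + ρ_c/(ρ_m − ρ_c)) = Δ, i.e. h = Δ (ρ_m − ρ_c)/ρ_m.
h = 15.5 km × 460/3350 = 2.13 km.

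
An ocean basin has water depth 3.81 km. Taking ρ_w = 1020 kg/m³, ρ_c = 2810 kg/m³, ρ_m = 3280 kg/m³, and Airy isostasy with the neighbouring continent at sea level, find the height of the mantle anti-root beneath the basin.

14.5 km

By Archimedes' principle applied to the lithosphere: replacing crust with seawater at the top is compensated by replacing crust with mantle at the base: d (ρ_c − ρ_w) = a (ρ_m − ρ_c).
a = d (ρ_c − ρ_w)/(ρ_m − ρ_c) = 3.81 km × 1790/470 = 14.5 km.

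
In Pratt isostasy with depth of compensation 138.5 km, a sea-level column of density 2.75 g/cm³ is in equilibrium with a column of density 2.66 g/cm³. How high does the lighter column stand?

ρ_ref D = ρ (D + h) → h = D (ρ_ref − ρ)/ρ.
h = 138.5 km × (2.75 − 2.66)/2.66 = 4.69 km.

4.69 km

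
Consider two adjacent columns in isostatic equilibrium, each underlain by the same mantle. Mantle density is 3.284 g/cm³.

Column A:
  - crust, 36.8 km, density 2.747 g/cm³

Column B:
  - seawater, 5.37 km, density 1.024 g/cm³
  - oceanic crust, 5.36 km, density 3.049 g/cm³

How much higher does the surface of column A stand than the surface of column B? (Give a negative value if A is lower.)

For any compensation level in the mantle, the mantle terms cancel and isostasy reduces to e = (Σt_A − Σt_B) − (Σ(ρt)_A − Σ(ρt)_B) / ρ_m.
Σt_A = 36.8 km; Σt_B = 10.73 km; Σ(ρt)_A = 101.0896; Σ(ρt)_B = 21.84152 (in km·g/cm³).
e = (36.8 − 10.73) − (101.0896 − 21.84152) / 3.284 = 1.94 km.

1.94 km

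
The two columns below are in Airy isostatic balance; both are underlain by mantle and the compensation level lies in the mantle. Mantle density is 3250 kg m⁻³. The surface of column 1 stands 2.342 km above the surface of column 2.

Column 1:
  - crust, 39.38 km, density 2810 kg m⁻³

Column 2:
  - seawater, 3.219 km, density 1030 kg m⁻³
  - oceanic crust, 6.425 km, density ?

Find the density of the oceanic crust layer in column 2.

2850 kg m⁻³

Take the compensation level at the base of the deeper column (depth z_c below the surface of column 1) and equate Σ ρ_i t_i down to z_c; mantle fills any gap and the z_c terms cancel.
Column 1: 39.38×2810 + (z_c − 39.38)×3250
Column 2: 2.342×0 + 3.219×1030 + 6.425×ρ + (z_c − 2.342 − 9.644)×3250
The z_c×3250 term appears on both sides and cancels. Collect the known terms of each column as K = Σ(ρt)_known − 3250 × (depth of known layers): K_1 = 110657.8 − 3250×39.38 = −17327.2; K_2 = 3315.57 − 3250×(2.342 + 9.644) = −35638.93.
Balance: K_1 = K_2 + 6.425×ρ, so ρ = (K_1 − K_2)/6.425 = 18311.7/6.425 = 2850 kg m⁻³.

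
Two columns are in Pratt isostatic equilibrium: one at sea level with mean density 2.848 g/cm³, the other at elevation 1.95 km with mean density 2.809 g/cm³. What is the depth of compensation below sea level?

140 km

ρ_ref D = ρ (D + h) → D (ρ_ref − ρ) = ρ h.
D = ρ h/(ρ_ref − ρ) = 2.809 × 1.95 km/(2.848 − 2.809) = 140 km.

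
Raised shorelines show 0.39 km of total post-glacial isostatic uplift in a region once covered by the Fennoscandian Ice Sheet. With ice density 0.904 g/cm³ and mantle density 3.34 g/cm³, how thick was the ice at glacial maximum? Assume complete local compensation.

1.44 km

u = t ρ_ice/ρ_m → t = u ρ_m/ρ_ice = 0.39 km × 3.34/0.904 = 1.44 km.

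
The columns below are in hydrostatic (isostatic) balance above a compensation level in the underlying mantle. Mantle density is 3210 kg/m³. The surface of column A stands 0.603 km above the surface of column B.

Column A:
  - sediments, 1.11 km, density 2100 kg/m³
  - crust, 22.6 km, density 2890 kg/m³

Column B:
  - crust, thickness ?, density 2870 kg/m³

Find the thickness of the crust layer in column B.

Take the compensation level at the base of the deeper column (depth z_c below the surface of column A) and equate Σ ρ_i t_i down to z_c; mantle fills any gap and the z_c terms cancel.
Column A: 1.11×2100 + 22.6×2890 + (z_c − 23.71)×3210
Column B: 0.603×0 + x×2870 + (z_c − 0.603 − 0 − x)×3210
The z_c×3210 term appears on both sides and cancels. Collect the known terms of each column as K = Σ(ρt)_known − 3210 × (depth of known layers): K_A = 67645 − 3210×23.71 = −8464.1; K_B = 0 − 3210×(0.603 + 0) = −1935.63.
Balance: K_A = K_B − x×(3210 − 2870), so x = (K_B − K_A)/(3210 − 2870) = 6528.47/340 = 19.2 km.

19.2 km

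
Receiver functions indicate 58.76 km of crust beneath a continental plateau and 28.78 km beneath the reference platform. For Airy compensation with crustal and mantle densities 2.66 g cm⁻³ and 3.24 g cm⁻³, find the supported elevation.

5.37 km

Excess crust Δ = 58.76 km − 28.78 km = 29.98 km, split between elevation h and root r with h + r = Δ.
Airy balance ρ_c h = (ρ_m − ρ_c) r gives r = h ρ_c/(ρ_m − ρ_c), so h (1 + ρ_c/(ρ_m − ρ_c)) = Δ, i.e. h = Δ (ρ_m − ρ_c)/ρ_m.
h = 29.98 km × 0.58/3.24 = 5.37 km.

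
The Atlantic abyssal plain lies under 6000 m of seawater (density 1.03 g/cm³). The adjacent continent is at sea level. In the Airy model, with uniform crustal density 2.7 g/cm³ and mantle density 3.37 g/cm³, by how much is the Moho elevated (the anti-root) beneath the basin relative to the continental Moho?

In Airy isostatic equilibrium: replacing crust with seawater at the top is compensated by replacing crust with mantle at the base: d (ρ_c − ρ_w) = a (ρ_m − ρ_c).
a = d (ρ_c − ρ_w)/(ρ_m − ρ_c) = 6000 m × 1.67/0.67 = 15000 m.

15000 m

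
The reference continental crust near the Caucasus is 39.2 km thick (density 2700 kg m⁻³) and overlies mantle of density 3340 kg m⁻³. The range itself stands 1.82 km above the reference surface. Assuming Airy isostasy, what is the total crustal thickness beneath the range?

48.7 km

Root depth r = h ρ_c / (ρ_m − ρ_c) = 1.82 km × 2700 / 640 = 7.678 km.
Total thickness = T + h + r = 39.2 km + 1.82 km + 7.678 km = 48.7 km.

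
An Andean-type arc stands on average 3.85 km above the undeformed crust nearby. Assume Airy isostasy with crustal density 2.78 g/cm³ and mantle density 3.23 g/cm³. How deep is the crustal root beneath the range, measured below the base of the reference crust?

Balancing pressure at the compensation depth: the weight of the topography is balanced by the buoyancy of the root, ρ_c h = (ρ_m − ρ_c) r.
r = h · ρ_c / (ρ_m − ρ_c) = 3.85 km × 2.78 / (3.23 − 2.78) = 23.8 km.

23.8 km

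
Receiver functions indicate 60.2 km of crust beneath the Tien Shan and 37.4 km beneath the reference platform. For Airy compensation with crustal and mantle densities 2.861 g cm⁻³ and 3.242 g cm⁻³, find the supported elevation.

Excess crust Δ = 60.2 km − 37.4 km = 22.8 km, split between elevation h and root r with h + r = Δ.
Airy balance ρ_c h = (ρ_m − ρ_c) r gives r = h ρ_c/(ρ_m − ρ_c), so h (1 + ρ_c/(ρ_m − ρ_c)) = Δ, i.e. h = Δ (ρ_m − ρ_c)/ρ_m.
h = 22.8 km × 0.381/3.242 = 2.68 km.

2.68 km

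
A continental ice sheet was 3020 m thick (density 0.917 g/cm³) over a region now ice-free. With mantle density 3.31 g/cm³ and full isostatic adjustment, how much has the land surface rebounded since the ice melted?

Removing the load lets mantle flow back in; uplift u satisfies ρ_ice t = ρ_m u.
u = t ρ_ice/ρ_m = 3020 m × 0.917/3.31 = 837 m.

837 m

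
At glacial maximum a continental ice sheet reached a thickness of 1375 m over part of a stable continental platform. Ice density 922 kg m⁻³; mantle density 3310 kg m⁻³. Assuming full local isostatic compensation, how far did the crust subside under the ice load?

383 m

Equating mass per unit area of the two columns: the ice load ρ_ice t is balanced by mantle displaced below, ρ_m s.
s = t ρ_ice / ρ_m = 1375 m × 922/3310 = 383 m.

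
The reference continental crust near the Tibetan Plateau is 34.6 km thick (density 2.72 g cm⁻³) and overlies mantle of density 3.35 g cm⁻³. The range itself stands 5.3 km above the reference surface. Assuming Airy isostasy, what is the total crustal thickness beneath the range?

Root depth r = h ρ_c / (ρ_m − ρ_c) = 5.3 km × 2.72 / 0.63 = 22.88 km.
Total thickness = T + h + r = 34.6 km + 5.3 km + 22.88 km = 62.8 km.

62.8 km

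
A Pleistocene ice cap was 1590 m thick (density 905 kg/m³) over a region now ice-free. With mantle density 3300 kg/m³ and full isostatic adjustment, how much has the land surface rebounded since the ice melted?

Removing the load lets mantle flow back in; uplift u satisfies ρ_ice t = ρ_m u.
u = t ρ_ice/ρ_m = 1590 m × 905/3300 = 436 m.

436 m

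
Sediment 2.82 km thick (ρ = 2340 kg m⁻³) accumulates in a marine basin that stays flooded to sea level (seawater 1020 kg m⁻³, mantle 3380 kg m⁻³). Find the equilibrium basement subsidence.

Submarine loading: the sediment displaces seawater, and the subsidence is in turn flooded, so s (ρ_m − ρ_w) = t (ρ_sed − ρ_w).
s = 2.82 km × (2340 − 1020) / (3380 − 1020) = 1.58 km.

1.58 km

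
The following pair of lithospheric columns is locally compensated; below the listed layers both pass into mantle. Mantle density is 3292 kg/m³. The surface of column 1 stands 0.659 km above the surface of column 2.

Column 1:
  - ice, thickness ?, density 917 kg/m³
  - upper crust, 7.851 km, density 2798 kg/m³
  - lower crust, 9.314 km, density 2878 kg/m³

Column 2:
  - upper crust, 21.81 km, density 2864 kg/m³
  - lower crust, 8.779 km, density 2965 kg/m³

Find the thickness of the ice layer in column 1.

2.8 km

Take the compensation level at the base of the deeper column (depth z_c below the surface of column 1) and equate Σ ρ_i t_i down to z_c; mantle fills any gap and the z_c terms cancel.
Column 1: x×917 + 7.851×2798 + 9.314×2878 + (z_c − 17.165 − x)×3292
Column 2: 0.659×0 + 21.81×2864 + 8.779×2965 + (z_c − 0.659 − 30.589)×3292
The z_c×3292 term appears on both sides and cancels. Collect the known terms of each column as K = Σ(ρt)_known − 3292 × (depth of known layers): K_1 = 48772.79 − 3292×17.165 = −7734.39; K_2 = 88493.575 − 3292×(0.659 + 30.589) = −14374.841.
Balance: K_1 − x×(3292 − 917) = K_2, so x = (K_1 − K_2)/(3292 − 917) = 6640.45/2375 = 2.8 km.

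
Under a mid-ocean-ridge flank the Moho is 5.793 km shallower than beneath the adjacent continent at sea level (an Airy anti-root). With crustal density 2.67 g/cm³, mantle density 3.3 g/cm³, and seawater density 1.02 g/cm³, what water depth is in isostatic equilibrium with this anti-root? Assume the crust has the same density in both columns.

2.21 km

Replacing a thickness d of crust by seawater at the top must be balanced by replacing crust with mantle at the base: d (ρ_c − ρ_w) = a (ρ_m − ρ_c).
d = a (ρ_m − ρ_c)/(ρ_c − ρ_w) = 5.793 km × 0.63/1.65 = 2.21 km.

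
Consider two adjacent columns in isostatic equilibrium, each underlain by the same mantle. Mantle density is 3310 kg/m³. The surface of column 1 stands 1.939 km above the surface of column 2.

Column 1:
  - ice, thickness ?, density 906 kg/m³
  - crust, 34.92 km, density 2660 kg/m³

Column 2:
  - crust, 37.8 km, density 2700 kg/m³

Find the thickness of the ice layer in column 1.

2.82 km

Take the compensation level at the base of the deeper column (depth z_c below the surface of column 1) and equate Σ ρ_i t_i down to z_c; mantle fills any gap and the z_c terms cancel.
Column 1: x×906 + 34.92×2660 + (z_c − 34.92 − x)×3310
Column 2: 1.939×0 + 37.8×2700 + (z_c − 1.939 − 37.8)×3310
The z_c×3310 term appears on both sides and cancels. Collect the known terms of each column as K = Σ(ρt)_known − 3310 × (depth of known layers): K_1 = 92887.2 − 3310×34.92 = −22698; K_2 = 102060 − 3310×(1.939 + 37.8) = −29476.09.
Balance: K_1 − x×(3310 − 906) = K_2, so x = (K_1 − K_2)/(3310 − 906) = 6778.09/2404 = 2.82 km.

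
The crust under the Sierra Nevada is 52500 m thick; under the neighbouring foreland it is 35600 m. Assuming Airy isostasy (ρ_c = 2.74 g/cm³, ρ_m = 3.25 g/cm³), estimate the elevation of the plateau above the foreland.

2650 m

Excess crust Δ = 52500 m − 35600 m = 16900 m, split between elevation h and root r with h + r = Δ.
Airy balance ρ_c h = (ρ_m − ρ_c) r gives r = h ρ_c/(ρ_m − ρ_c), so h (1 + ρ_c/(ρ_m − ρ_c)) = Δ, i.e. h = Δ (ρ_m − ρ_c)/ρ_m.
h = 16900 m × 0.51/3.25 = 2650 m.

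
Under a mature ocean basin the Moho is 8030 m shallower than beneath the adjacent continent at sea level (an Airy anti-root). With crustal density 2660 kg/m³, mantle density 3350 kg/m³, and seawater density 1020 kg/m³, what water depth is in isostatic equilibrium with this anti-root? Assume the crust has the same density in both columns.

3380 m

Replacing a thickness d of crust by seawater at the top must be balanced by replacing crust with mantle at the base: d (ρ_c − ρ_w) = a (ρ_m − ρ_c).
d = a (ρ_m − ρ_c)/(ρ_c − ρ_w) = 8030 m × 690/1640 = 3380 m.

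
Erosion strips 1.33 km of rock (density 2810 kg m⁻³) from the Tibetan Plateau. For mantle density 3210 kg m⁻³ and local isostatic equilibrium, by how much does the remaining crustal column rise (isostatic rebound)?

1.16 km

Unloading: uplift u = e ρ_c/ρ_m = 1.33 km × 2810/3210 = 1.16 km.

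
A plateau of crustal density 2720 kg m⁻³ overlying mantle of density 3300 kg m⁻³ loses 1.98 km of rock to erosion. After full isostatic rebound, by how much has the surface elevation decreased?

Rebound u = e ρ_c/ρ_m = 1.98 km × 2720/3300 = 1.632 km.
Net surface drop = e − u = 1.98 km − 1.632 km = e (ρ_m − ρ_c)/ρ_m = 0.348 km.

0.348 km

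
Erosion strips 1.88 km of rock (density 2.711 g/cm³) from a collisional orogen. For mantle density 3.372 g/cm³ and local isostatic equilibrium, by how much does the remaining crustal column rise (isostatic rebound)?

1.51 km

Unloading: uplift u = e ρ_c/ρ_m = 1.88 km × 2.711/3.372 = 1.51 km.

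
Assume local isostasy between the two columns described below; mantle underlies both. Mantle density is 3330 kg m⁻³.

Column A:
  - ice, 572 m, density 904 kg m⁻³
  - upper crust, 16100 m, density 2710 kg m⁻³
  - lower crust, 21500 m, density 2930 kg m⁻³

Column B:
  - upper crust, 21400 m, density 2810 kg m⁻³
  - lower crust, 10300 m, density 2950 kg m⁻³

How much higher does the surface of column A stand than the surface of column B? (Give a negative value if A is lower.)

For any compensation level in the mantle, the mantle terms cancel and isostasy reduces to e = (Σt_A − Σt_B) − (Σ(ρt)_A − Σ(ρt)_B) / ρ_m.
Σt_A = 38172 m; Σt_B = 31700 m; Σ(ρt)_A = 107143088; Σ(ρt)_B = 90519000 (in m·kg m⁻³).
e = (38172 − 31700) − (107143088 − 90519000) / 3330 = 1480 m.

1480 m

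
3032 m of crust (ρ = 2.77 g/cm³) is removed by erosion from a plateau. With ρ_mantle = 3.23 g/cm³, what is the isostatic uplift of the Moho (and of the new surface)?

Unloading: uplift u = e ρ_c/ρ_m = 3032 m × 2.77/3.23 = 2600 m.

2600 m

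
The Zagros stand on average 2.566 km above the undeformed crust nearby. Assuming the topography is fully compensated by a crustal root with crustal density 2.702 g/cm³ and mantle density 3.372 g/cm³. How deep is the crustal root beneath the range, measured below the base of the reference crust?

Isostatic balance requires: the weight of the topography is balanced by the buoyancy of the root, ρ_c h = (ρ_m − ρ_c) r.
r = h · ρ_c / (ρ_m − ρ_c) = 2.566 km × 2.702 / (3.372 − 2.702) = 10.3 km.

10.3 km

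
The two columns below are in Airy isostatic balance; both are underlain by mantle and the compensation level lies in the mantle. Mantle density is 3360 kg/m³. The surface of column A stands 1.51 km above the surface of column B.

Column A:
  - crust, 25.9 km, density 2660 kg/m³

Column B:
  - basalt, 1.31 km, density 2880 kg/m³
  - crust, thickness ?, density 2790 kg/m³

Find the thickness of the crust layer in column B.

Take the compensation level at the base of the deeper column (depth z_c below the surface of column A) and equate Σ ρ_i t_i down to z_c; mantle fills any gap and the z_c terms cancel.
Column A: 25.9×2660 + (z_c − 25.9)×3360
Column B: 1.51×0 + 1.31×2880 + x×2790 + (z_c − 1.51 − 1.31 − x)×3360
The z_c×3360 term appears on both sides and cancels. Collect the known terms of each column as K = Σ(ρt)_known − 3360 × (depth of known layers): K_A = 68894 − 3360×25.9 = −18130; K_B = 3772.8 − 3360×(1.51 + 1.31) = −5702.4.
Balance: K_A = K_B − x×(3360 − 2790), so x = (K_B − K_A)/(3360 − 2790) = 12427.6/570 = 21.8 km.

21.8 km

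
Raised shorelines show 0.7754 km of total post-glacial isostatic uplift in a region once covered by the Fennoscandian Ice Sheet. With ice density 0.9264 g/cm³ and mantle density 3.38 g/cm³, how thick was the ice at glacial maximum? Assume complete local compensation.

2.83 km

u = t ρ_ice/ρ_m → t = u ρ_m/ρ_ice = 0.7754 km × 3.38/0.9264 = 2.83 km.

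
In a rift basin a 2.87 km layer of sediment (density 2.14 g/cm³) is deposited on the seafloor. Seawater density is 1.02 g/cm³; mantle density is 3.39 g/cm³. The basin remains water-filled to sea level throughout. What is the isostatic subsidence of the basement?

Submarine loading: the sediment displaces seawater, and the subsidence is in turn flooded, so s (ρ_m − ρ_w) = t (ρ_sed − ρ_w).
s = 2.87 km × (2.14 − 1.02) / (3.39 − 1.02) = 1.36 km.

1.36 km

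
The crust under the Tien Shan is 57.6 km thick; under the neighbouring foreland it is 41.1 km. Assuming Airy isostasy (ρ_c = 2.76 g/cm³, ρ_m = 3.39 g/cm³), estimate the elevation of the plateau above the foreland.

3.07 km

Excess crust Δ = 57.6 km − 41.1 km = 16.5 km, split between elevation h and root r with h + r = Δ.
Airy balance ρ_c h = (ρ_m − ρ_c) r gives r = h ρ_c/(ρ_m − ρ_c), so h (1 + ρ_c/(ρ_m − ρ_c)) = Δ, i.e. h = Δ (ρ_m − ρ_c)/ρ_m.
h = 16.5 km × 0.63/3.39 = 3.07 km.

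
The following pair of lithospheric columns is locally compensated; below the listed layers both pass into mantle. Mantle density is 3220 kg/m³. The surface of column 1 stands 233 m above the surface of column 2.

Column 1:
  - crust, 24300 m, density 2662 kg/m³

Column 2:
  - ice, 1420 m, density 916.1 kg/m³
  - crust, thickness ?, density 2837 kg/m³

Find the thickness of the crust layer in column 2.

Take the compensation level at the base of the deeper column (depth z_c below the surface of column 1) and equate Σ ρ_i t_i down to z_c; mantle fills any gap and the z_c terms cancel.
Column 1: 24300×2662 + (z_c − 24300)×3220
Column 2: 233×0 + 1420×916.1 + x×2837 + (z_c − 233 − 1420 − x)×3220
The z_c×3220 term appears on both sides and cancels. Collect the known terms of each column as K = Σ(ρt)_known − 3220 × (depth of known layers): K_1 = 64686600 − 3220×24300 = −13559400; K_2 = 1300862 − 3220×(233 + 1420) = −4021798.
Balance: K_1 = K_2 − x×(3220 − 2837), so x = (K_2 − K_1)/(3220 − 2837) = 9537600/383 = 24900 m.

24900 m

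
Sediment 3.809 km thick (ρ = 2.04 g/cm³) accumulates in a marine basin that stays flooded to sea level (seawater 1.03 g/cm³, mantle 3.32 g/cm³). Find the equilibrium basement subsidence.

1.68 km

Submarine loading: the sediment displaces seawater, and the subsidence is in turn flooded, so s (ρ_m − ρ_w) = t (ρ_sed − ρ_w).
s = 3.809 km × (2.04 − 1.03) / (3.32 − 1.03) = 1.68 km.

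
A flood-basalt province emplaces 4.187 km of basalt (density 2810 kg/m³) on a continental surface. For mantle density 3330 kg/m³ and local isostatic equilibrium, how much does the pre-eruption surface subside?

3.53 km

Subaerial loading: s = t ρ_load / ρ_m.
s = 4.187 km × 2810/3330 = 3.53 km.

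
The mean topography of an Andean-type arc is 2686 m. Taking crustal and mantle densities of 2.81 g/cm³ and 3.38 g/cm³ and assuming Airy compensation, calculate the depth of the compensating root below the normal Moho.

Equating mass per unit area of the two columns: the weight of the topography is balanced by the buoyancy of the root, ρ_c h = (ρ_m − ρ_c) r.
r = h · ρ_c / (ρ_m − ρ_c) = 2686 m × 2.81 / (3.38 − 2.81) = 13200 m.

13200 m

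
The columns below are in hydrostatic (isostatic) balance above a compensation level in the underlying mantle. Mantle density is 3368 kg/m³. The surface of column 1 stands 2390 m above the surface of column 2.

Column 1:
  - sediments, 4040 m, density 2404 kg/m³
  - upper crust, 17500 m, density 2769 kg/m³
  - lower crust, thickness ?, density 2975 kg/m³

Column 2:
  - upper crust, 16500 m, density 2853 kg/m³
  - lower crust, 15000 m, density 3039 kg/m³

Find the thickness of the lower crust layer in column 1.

18100 m

Take the compensation level at the base of the deeper column (depth z_c below the surface of column 1) and equate Σ ρ_i t_i down to z_c; mantle fills any gap and the z_c terms cancel.
Column 1: 4040×2404 + 17500×2769 + x×2975 + (z_c − 21540 − x)×3368
Column 2: 2390×0 + 16500×2853 + 15000×3039 + (z_c − 2390 − 31500)×3368
The z_c×3368 term appears on both sides and cancels. Collect the known terms of each column as K = Σ(ρt)_known − 3368 × (depth of known layers): K_1 = 58169660 − 3368×21540 = −14377060; K_2 = 92659500 − 3368×(2390 + 31500) = −21482020.
Balance: K_1 − x×(3368 − 2975) = K_2, so x = (K_1 − K_2)/(3368 − 2975) = 7104960/393 = 18100 m.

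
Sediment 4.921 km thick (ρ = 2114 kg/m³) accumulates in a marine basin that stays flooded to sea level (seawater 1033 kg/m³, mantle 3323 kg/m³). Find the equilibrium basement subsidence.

2.32 km

Submarine loading: the sediment displaces seawater, and the subsidence is in turn flooded, so s (ρ_m − ρ_w) = t (ρ_sed − ρ_w).
s = 4.921 km × (2114 − 1033) / (3323 − 1033) = 2.32 km.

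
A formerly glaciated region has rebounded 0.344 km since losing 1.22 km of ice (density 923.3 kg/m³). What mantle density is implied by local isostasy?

ρ_m = ρ_ice t / u = 923.3 × 1.22 km/0.344 km = 3270 kg/m³.

3270 kg/m³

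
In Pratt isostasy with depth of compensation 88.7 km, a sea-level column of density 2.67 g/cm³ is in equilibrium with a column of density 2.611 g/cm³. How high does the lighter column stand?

ρ_ref D = ρ (D + h) → h = D (ρ_ref − ρ)/ρ.
h = 88.7 km × (2.67 − 2.611)/2.611 = 2 km.

2 km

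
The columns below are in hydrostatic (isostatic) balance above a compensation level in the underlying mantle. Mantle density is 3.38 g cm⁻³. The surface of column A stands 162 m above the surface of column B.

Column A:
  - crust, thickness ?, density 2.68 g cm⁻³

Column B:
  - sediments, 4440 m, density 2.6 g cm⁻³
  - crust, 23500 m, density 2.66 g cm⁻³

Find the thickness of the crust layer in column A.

29900 m

Take the compensation level at the base of the deeper column (depth z_c below the surface of column A) and equate Σ ρ_i t_i down to z_c; mantle fills any gap and the z_c terms cancel.
Column A: x×2.68 + (z_c − 0 − x)×3.38
Column B: 162×0 + 4440×2.6 + 23500×2.66 + (z_c − 162 − 27940)×3.38
The z_c×3.38 term appears on both sides and cancels. Collect the known terms of each column as K = Σ(ρt)_known − 3.38 × (depth of known layers): K_A = 0 − 3.38×0 = 0; K_B = 74054 − 3.38×(162 + 27940) = −20930.76.
Balance: K_A − x×(3.38 − 2.68) = K_B, so x = (K_A − K_B)/(3.38 − 2.68) = 20930.8/0.7 = 29900 m.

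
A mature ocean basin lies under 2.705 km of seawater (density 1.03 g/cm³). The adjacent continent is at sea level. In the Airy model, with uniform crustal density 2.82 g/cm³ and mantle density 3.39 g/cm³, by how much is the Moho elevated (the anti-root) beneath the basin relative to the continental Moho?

8.49 km

For local isostatic compensation: replacing crust with seawater at the top is compensated by replacing crust with mantle at the base: d (ρ_c − ρ_w) = a (ρ_m − ρ_c).
a = d (ρ_c − ρ_w)/(ρ_m − ρ_c) = 2.705 km × 1.79/0.57 = 8.49 km.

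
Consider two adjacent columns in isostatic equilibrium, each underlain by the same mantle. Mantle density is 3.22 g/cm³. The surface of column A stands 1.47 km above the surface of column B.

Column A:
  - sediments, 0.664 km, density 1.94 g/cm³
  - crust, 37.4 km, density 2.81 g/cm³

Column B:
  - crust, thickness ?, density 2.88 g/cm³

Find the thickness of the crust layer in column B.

33.7 km

Take the compensation level at the base of the deeper column (depth z_c below the surface of column A) and equate Σ ρ_i t_i down to z_c; mantle fills any gap and the z_c terms cancel.
Column A: 0.664×1.94 + 37.4×2.81 + (z_c − 38.064)×3.22
Column B: 1.47×0 + x×2.88 + (z_c − 1.47 − 0 − x)×3.22
The z_c×3.22 term appears on both sides and cancels. Collect the known terms of each column as K = Σ(ρt)_known − 3.22 × (depth of known layers): K_A = 106.38216 − 3.22×38.064 = −16.18392; K_B = 0 − 3.22×(1.47 + 0) = −4.7334.
Balance: K_A = K_B − x×(3.22 − 2.88), so x = (K_B − K_A)/(3.22 − 2.88) = 11.4505/0.34 = 33.7 km.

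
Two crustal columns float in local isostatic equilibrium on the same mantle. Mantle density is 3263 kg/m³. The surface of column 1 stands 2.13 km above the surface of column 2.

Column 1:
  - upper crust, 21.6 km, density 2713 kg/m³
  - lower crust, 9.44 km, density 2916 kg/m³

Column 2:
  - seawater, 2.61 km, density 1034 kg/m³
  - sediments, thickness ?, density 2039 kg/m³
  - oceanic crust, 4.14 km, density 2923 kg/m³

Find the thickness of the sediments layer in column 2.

Take the compensation level at the base of the deeper column (depth z_c below the surface of column 1) and equate Σ ρ_i t_i down to z_c; mantle fills any gap and the z_c terms cancel.
Column 1: 21.6×2713 + 9.44×2916 + (z_c − 31.04)×3263
Column 2: 2.13×0 + 2.61×1034 + x×2039 + 4.14×2923 + (z_c − 2.13 − 6.75 − x)×3263
The z_c×3263 term appears on both sides and cancels. Collect the known terms of each column as K = Σ(ρt)_known − 3263 × (depth of known layers): K_1 = 86127.84 − 3263×31.04 = −15155.68; K_2 = 14799.96 − 3263×(2.13 + 6.75) = −14175.48.
Balance: K_1 = K_2 − x×(3263 − 2039), so x = (K_2 − K_1)/(3263 − 2039) = 980.2/1224 = 0.801 km.

0.801 km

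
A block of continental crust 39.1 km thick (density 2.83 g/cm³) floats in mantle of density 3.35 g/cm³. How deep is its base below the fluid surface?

Draft d = t ρ_obj/ρ_fluid = 39.1 km × 2.83/3.35 = 33 km.

33 km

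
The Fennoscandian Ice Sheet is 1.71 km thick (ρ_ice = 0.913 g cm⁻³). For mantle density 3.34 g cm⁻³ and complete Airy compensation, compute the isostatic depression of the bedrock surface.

0.467 km

In Airy isostatic equilibrium: the ice load ρ_ice t is balanced by mantle displaced below, ρ_m s.
s = t ρ_ice / ρ_m = 1.71 km × 0.913/3.34 = 0.467 km.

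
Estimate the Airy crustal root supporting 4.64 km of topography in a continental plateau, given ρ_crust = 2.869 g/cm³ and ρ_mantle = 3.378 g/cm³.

For local isostatic compensation: the weight of the topography is balanced by the buoyancy of the root, ρ_c h = (ρ_m − ρ_c) r.
r = h · ρ_c / (ρ_m − ρ_c) = 4.64 km × 2.869 / (3.378 − 2.869) = 26.2 km.

26.2 km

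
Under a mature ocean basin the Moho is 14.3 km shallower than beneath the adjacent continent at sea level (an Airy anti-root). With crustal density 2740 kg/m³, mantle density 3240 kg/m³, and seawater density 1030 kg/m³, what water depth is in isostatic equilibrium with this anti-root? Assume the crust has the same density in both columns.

Replacing a thickness d of crust by seawater at the top must be balanced by replacing crust with mantle at the base: d (ρ_c − ρ_w) = a (ρ_m − ρ_c).
d = a (ρ_m − ρ_c)/(ρ_c − ρ_w) = 14.3 km × 500/1710 = 4.18 km.

4.18 km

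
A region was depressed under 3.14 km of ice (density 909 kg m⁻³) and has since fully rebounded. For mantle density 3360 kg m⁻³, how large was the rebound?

Removing the load lets mantle flow back in; uplift u satisfies ρ_ice t = ρ_m u.
u = t ρ_ice/ρ_m = 3.14 km × 909/3360 = 0.849 km.

0.849 km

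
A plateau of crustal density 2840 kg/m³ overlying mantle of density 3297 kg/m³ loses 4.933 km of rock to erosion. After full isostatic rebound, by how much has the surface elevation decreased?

0.684 km

Rebound u = e ρ_c/ρ_m = 4.933 km × 2840/3297 = 4.249 km.
Net surface drop = e − u = 4.933 km − 4.249 km = e (ρ_m − ρ_c)/ρ_m = 0.684 km.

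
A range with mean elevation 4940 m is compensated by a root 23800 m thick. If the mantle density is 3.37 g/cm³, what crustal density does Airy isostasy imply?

ρ_c h = (ρ_m − ρ_c) r → ρ_c (h + r) = ρ_m r → ρ_c = ρ_m r / (h + r).
ρ_c = 3.37 × 23800 m / (4940 m + 23800 m) = 2.79 g/cm³.

2.79 g/cm³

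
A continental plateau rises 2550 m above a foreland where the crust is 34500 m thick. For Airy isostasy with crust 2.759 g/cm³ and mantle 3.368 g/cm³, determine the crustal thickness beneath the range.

48600 m

Root depth r = h ρ_c / (ρ_m − ρ_c) = 2550 m × 2.759 / 0.609 = 11550 m.
Total thickness = T + h + r = 34500 m + 2550 m + 11550 m = 48600 m.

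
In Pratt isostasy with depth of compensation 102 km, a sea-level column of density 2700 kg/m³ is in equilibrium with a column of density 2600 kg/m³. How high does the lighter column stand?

ρ_ref D = ρ (D + h) → h = D (ρ_ref − ρ)/ρ.
h = 102 km × (2700 − 2600)/2600 = 3.92 km.

3.92 km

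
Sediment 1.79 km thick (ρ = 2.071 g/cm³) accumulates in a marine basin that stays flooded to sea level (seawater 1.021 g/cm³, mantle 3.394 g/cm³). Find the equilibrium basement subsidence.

Submarine loading: the sediment displaces seawater, and the subsidence is in turn flooded, so s (ρ_m − ρ_w) = t (ρ_sed − ρ_w).
s = 1.79 km × (2.071 − 1.021) / (3.394 − 1.021) = 0.792 km.

0.792 km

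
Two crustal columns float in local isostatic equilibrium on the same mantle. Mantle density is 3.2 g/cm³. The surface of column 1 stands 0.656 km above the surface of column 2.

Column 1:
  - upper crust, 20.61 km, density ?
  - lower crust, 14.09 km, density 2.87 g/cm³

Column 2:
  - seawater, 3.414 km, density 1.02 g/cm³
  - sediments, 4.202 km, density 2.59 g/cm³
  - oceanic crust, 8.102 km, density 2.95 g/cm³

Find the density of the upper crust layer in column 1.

Take the compensation level at the base of the deeper column (depth z_c below the surface of column 1) and equate Σ ρ_i t_i down to z_c; mantle fills any gap and the z_c terms cancel.
Column 1: 20.61×ρ + 14.09×2.87 + (z_c − 34.7)×3.2
Column 2: 0.656×0 + 3.414×1.02 + 4.202×2.59 + 8.102×2.95 + (z_c − 0.656 − 15.718)×3.2
The z_c×3.2 term appears on both sides and cancels. Collect the known terms of each column as K = Σ(ρt)_known − 3.2 × (depth of known layers): K_1 = 40.4383 − 3.2×34.7 = −70.6017; K_2 = 38.26636 − 3.2×(0.656 + 15.718) = −14.13044.
Balance: K_1 + 20.61×ρ = K_2, so ρ = (K_2 − K_1)/20.61 = 56.4713/20.61 = 2.74 g/cm³.

2.74 g/cm³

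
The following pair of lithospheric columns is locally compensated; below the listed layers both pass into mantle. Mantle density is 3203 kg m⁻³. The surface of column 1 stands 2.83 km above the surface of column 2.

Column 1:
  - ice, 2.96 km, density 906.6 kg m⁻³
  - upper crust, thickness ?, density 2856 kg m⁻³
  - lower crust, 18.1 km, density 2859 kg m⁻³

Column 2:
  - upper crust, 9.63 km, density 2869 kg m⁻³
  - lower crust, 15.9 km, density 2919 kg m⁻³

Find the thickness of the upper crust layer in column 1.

Take the compensation level at the base of the deeper column (depth z_c below the surface of column 1) and equate Σ ρ_i t_i down to z_c; mantle fills any gap and the z_c terms cancel.
Column 1: 2.96×906.6 + x×2856 + 18.1×2859 + (z_c − 21.06 − x)×3203
Column 2: 2.83×0 + 9.63×2869 + 15.9×2919 + (z_c − 2.83 − 25.53)×3203
The z_c×3203 term appears on both sides and cancels. Collect the known terms of each column as K = Σ(ρt)_known − 3203 × (depth of known layers): K_1 = 54431.436 − 3203×21.06 = −13023.744; K_2 = 74040.57 − 3203×(2.83 + 25.53) = −16796.51.
Balance: K_1 − x×(3203 − 2856) = K_2, so x = (K_1 − K_2)/(3203 − 2856) = 3772.77/347 = 10.9 km.

10.9 km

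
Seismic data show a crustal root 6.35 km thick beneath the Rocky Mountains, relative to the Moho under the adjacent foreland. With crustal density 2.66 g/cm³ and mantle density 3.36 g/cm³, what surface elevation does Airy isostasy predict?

Balancing pressure at the compensation depth: ρ_c h = (ρ_m − ρ_c) r.
h = r (ρ_m − ρ_c) / ρ_c = 6.35 km × (3.36 − 2.66) / 2.66 = 1.67 km.

1.67 km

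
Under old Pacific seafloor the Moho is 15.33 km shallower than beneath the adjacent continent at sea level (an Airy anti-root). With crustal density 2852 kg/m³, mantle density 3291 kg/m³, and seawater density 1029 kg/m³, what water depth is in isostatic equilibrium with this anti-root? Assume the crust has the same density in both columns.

3.69 km

Replacing a thickness d of crust by seawater at the top must be balanced by replacing crust with mantle at the base: d (ρ_c − ρ_w) = a (ρ_m − ρ_c).
d = a (ρ_m − ρ_c)/(ρ_c − ρ_w) = 15.33 km × 439/1823 = 3.69 km.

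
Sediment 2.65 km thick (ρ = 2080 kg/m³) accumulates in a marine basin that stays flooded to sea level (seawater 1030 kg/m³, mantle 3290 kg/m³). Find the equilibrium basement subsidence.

Submarine loading: the sediment displaces seawater, and the subsidence is in turn flooded, so s (ρ_m − ρ_w) = t (ρ_sed − ρ_w).
s = 2.65 km × (2080 − 1030) / (3290 − 1030) = 1.23 km.

1.23 km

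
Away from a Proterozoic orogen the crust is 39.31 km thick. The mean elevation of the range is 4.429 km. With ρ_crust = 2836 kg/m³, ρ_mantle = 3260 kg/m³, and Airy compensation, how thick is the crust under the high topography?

Root depth r = h ρ_c / (ρ_m − ρ_c) = 4.429 km × 2836 / 424 = 29.62 km.
Total thickness = T + h + r = 39.31 km + 4.429 km + 29.62 km = 73.4 km.

73.4 km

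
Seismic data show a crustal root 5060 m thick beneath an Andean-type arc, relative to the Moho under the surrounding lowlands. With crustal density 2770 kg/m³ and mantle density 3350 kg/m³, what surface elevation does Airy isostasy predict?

Isostatic balance requires: ρ_c h = (ρ_m − ρ_c) r.
h = r (ρ_m − ρ_c) / ρ_c = 5060 m × (3350 − 2770) / 2770 = 1060 m.

1060 m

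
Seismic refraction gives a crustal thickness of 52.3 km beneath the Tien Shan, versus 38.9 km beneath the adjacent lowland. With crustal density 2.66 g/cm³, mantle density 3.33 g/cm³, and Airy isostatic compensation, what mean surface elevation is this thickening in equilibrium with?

2.7 km

Excess crust Δ = 52.3 km − 38.9 km = 13.4 km, split between elevation h and root r with h + r = Δ.
Airy balance ρ_c h = (ρ_m − ρ_c) r gives r = h ρ_c/(ρ_m − ρ_c), so h (1 + ρ_c/(ρ_m − ρ_c)) = Δ, i.e. h = Δ (ρ_m − ρ_c)/ρ_m.
h = 13.4 km × 0.67/3.33 = 2.7 km.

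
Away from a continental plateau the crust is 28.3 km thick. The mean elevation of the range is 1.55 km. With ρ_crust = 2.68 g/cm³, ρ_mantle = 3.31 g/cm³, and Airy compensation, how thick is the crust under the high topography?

36.4 km

Root depth r = h ρ_c / (ρ_m − ρ_c) = 1.55 km × 2.68 / 0.63 = 6.594 km.
Total thickness = T + h + r = 28.3 km + 1.55 km + 6.594 km = 36.4 km.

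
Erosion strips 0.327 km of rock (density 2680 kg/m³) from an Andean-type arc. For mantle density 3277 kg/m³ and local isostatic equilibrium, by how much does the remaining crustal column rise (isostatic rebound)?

0.267 km

Unloading: uplift u = e ρ_c/ρ_m = 0.327 km × 2680/3277 = 0.267 km.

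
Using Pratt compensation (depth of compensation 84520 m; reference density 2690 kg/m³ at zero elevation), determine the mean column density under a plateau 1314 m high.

2650 kg/m³

Pratt balance: ρ_ref D = ρ (D + h).
ρ = ρ_ref D/(D + h) = 2690 × 84520 m/(84520 m + 1314 m) = 2650 kg/m³.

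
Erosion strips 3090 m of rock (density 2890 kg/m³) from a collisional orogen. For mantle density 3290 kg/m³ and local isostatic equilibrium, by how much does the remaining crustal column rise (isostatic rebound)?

Unloading: uplift u = e ρ_c/ρ_m = 3090 m × 2890/3290 = 2710 m.

2710 m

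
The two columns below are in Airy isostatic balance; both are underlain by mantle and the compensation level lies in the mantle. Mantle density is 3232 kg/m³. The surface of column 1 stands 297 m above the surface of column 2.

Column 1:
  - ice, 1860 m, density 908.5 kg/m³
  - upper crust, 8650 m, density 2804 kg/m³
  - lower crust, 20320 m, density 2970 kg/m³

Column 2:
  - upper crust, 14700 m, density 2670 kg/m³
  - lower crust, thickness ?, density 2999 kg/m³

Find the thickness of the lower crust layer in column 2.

17700 m

Take the compensation level at the base of the deeper column (depth z_c below the surface of column 1) and equate Σ ρ_i t_i down to z_c; mantle fills any gap and the z_c terms cancel.
Column 1: 1860×908.5 + 8650×2804 + 20320×2970 + (z_c − 30830)×3232
Column 2: 297×0 + 14700×2670 + x×2999 + (z_c − 297 − 14700 − x)×3232
The z_c×3232 term appears on both sides and cancels. Collect the known terms of each column as K = Σ(ρt)_known − 3232 × (depth of known layers): K_1 = 86294810 − 3232×30830 = −13347750; K_2 = 39249000 − 3232×(297 + 14700) = −9221304.
Balance: K_1 = K_2 − x×(3232 − 2999), so x = (K_2 − K_1)/(3232 − 2999) = 4126450/233 = 17700 m.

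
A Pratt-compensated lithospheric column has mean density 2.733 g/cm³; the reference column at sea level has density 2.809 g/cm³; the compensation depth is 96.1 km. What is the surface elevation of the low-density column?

2.67 km

ρ_ref D = ρ (D + h) → h = D (ρ_ref − ρ)/ρ.
h = 96.1 km × (2.809 − 2.733)/2.733 = 2.67 km.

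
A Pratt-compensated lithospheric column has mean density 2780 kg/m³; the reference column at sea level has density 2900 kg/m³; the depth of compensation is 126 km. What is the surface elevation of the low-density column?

ρ_ref D = ρ (D + h) → h = D (ρ_ref − ρ)/ρ.
h = 126 km × (2900 − 2780)/2780 = 5.44 km.

5.44 km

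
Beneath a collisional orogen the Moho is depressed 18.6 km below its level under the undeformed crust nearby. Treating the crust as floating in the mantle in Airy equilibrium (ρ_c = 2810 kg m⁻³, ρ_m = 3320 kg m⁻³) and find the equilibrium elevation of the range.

In Airy isostatic equilibrium: ρ_c h = (ρ_m − ρ_c) r.
h = r (ρ_m − ρ_c) / ρ_c = 18.6 km × (3320 − 2810) / 2810 = 3.38 km.

3.38 km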